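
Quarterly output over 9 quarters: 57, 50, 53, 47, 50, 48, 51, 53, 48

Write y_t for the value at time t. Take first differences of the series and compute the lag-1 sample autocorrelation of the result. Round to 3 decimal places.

First differences Δy: -7, 3, -6, 3, -2, 3, 2, -5
Mean of differences = -1.1250
Numerator Σ(Δy_t−Δȳ)(Δy_{t+1}−Δȳ) = -70.8906
Denominator Σ(Δy_t−Δȳ)² = 134.8750
r_1(Δy) = -70.8906 / 134.8750 = -0.526

-0.526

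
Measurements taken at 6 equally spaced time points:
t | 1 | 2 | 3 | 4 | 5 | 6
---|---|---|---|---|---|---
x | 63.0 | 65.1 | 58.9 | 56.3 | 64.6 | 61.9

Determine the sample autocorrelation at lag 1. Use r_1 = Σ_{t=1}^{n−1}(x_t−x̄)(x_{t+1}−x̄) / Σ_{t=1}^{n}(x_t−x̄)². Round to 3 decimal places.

Mean x̄ = (63.0 + 65.1 + 58.9 + 56.3 + 64.6 + 61.9)/6 = 61.6333
Deviations from mean: 1.3667, 3.4667, -2.7333, -5.3333, 2.9667, 0.2667
Numerator Σ_{t=1}^{5}(x_t−x̄)(x_{t+1}−x̄) = -5.1911
Denominator Σ(x_t−x̄)² = 58.6733
r_1 = -5.1911 / 58.6733 = -0.088

-0.088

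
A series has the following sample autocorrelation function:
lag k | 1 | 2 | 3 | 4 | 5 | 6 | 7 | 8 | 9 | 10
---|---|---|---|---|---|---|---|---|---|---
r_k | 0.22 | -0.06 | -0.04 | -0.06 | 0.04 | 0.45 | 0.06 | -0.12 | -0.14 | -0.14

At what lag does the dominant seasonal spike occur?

The largest autocorrelation is r_6 = 0.45; the remaining lags stay at or below 0.22.
The dominant spike at lag 6 indicates a seasonal period of 6.

6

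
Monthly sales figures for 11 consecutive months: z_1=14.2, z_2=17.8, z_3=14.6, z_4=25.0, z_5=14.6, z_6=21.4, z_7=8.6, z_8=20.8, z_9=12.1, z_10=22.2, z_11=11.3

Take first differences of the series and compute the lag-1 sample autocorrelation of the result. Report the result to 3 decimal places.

First differences Δz: 3.6, -3.2, 10.4, -10.4, 6.8, -12.8, 12.2, -8.7, 10.1, -10.9
Mean of differences = -0.2900
Numerator Σ(Δz_t−Δz̄)(Δz_{t+1}−Δz̄) = -769.7881
Denominator Σ(Δz_t−Δz̄)² = 894.1090
r_1(Δz) = -769.7881 / 894.1090 = -0.861

-0.861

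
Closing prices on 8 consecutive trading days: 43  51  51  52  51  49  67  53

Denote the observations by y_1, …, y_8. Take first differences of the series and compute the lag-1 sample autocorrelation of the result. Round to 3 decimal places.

-0.542

First differences Δy: 8, 0, 1, -1, -2, 18, -14
Mean of differences = 1.4286
Numerator Σ(Δy_t−Δȳ)(Δy_{t+1}−Δȳ) = -311.8980
Denominator Σ(Δy_t−Δȳ)² = 575.7143
r_1(Δy) = -311.8980 / 575.7143 = -0.542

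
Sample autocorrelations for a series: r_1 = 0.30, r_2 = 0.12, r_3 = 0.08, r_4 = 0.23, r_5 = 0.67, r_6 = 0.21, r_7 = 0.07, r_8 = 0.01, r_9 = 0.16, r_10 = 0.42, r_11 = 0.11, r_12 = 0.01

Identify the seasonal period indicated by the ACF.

5

The largest autocorrelation is r_5 = 0.67, with a weaker echo at lag 10 (0.42); the remaining lags stay at or below 0.30. The elevated value at lag 1 (0.30), dropping to 0.12 at lag 2, reflects decaying short-term dependence rather than seasonality.
The dominant spike at lag 5 indicates a seasonal period of 5.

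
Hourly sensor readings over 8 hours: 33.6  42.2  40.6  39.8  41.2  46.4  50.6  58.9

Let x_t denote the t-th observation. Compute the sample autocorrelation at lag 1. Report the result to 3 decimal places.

Mean x̄ = (33.6 + 42.2 + 40.6 + 39.8 + 41.2 + 46.4 + 50.6 + 58.9)/8 = 44.1625
Deviations from mean: -10.5625, -1.9625, -3.5625, -4.3625, -2.9625, 2.2375, 6.4375, 14.7375
Numerator Σ_{t=1}^{7}(x_t−x̄)(x_{t+1}−x̄) = 158.8336
Denominator Σ(x_t−x̄)² = 419.5588
r_1 = 158.8336 / 419.5588 = 0.379

0.379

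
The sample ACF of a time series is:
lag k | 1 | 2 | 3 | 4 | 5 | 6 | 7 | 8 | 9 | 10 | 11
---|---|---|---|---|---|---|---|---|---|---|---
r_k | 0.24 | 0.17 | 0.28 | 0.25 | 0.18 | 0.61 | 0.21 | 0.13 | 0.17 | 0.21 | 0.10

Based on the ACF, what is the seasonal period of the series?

The largest autocorrelation is r_6 = 0.61; the remaining lags stay at or below 0.28. The elevated value at lag 1 (0.24), dropping to 0.17 at lag 2, reflects decaying short-term dependence rather than seasonality.
The dominant spike at lag 6 indicates a seasonal period of 6.

6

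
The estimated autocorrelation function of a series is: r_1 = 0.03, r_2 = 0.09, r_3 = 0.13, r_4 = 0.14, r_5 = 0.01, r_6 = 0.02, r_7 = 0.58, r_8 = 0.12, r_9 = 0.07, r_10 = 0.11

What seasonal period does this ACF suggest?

7

The largest autocorrelation is r_7 = 0.58; the remaining lags stay at or below 0.14.
The dominant spike at lag 7 indicates a seasonal period of 7.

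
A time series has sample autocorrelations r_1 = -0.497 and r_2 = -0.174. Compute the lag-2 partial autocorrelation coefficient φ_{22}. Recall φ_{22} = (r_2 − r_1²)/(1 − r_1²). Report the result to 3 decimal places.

-0.559

φ_{22} = (r_2 − r_1²) / (1 − r_1²)
r_1² = (-0.497)² = 0.247009
Numerator = -0.174 − 0.2470 = -0.4210; denominator = 1 − 0.2470 = 0.7530
φ_{22} = -0.4210 / 0.7530 = -0.559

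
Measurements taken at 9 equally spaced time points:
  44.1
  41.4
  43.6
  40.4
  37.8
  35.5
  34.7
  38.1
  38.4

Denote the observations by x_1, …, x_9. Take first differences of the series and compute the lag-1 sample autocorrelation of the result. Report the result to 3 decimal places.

First differences Δx: -2.7, 2.2, -3.2, -2.6, -2.3, -0.8, 3.4, 0.3
Mean of differences = -0.7125
Numerator Σ(Δx_t−Δx̄)(Δx_{t+1}−Δx̄) = -1.3989
Denominator Σ(Δx_t−Δx̄)² = 42.6488
r_1(Δx) = -1.3989 / 42.6488 = -0.033

-0.033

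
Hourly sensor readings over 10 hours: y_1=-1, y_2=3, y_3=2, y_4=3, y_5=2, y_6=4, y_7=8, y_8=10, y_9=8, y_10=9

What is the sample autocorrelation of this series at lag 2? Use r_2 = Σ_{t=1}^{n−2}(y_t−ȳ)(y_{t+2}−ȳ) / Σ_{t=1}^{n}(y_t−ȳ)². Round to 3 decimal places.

0.392

Mean ȳ = (-1 + 3 + 2 + 3 + 2 + 4 + 8 + 10 + 8 + 9)/10 = 4.8000
Numerator Σ_{t=1}^{8}(y_t−ȳ)(y_{t+2}−ȳ) = 47.7200
Denominator Σ(y_t−ȳ)² = 121.6000
r_2 = 47.7200 / 121.6000 = 0.392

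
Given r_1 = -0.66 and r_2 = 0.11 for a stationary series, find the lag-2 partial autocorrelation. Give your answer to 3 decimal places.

-0.577

φ_{22} = (r_2 − r_1²) / (1 − r_1²)
r_1² = (-0.66)² = 0.4356
Numerator = 0.11 − 0.4356 = -0.3256; denominator = 1 − 0.4356 = 0.5644
φ_{22} = -0.3256 / 0.5644 = -0.577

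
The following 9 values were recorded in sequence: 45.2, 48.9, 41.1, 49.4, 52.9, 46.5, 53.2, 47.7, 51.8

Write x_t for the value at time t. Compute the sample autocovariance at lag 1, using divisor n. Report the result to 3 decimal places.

Mean x̄ = (45.2 + 48.9 + 41.1 + 49.4 + 52.9 + 46.5 + 53.2 + 47.7 + 51.8)/9 = 48.5222
Σ_{t=1}^{8}(x_t−x̄)(x_{t+1}−x̄) = -31.5849
γ_1 = -31.5849 / 9 = -3.509

-3.509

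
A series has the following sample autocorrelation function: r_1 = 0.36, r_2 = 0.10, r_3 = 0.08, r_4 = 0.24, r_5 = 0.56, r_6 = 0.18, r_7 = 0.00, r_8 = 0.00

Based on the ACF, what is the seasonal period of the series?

5

The largest autocorrelation is r_5 = 0.56; the remaining lags stay at or below 0.36. The elevated value at lag 1 (0.36), dropping to 0.10 at lag 2, reflects decaying short-term dependence rather than seasonality.
The dominant spike at lag 5 indicates a seasonal period of 5.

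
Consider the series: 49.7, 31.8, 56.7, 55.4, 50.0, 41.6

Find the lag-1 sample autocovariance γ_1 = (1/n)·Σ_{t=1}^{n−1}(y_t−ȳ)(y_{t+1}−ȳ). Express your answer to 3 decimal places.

-16.905

Mean ȳ = (49.7 + 31.8 + 56.7 + 55.4 + 50.0 + 41.6)/6 = 47.5333
Deviations: 2.1667, -15.7333, 9.1667, 7.8667, 2.4667, -5.9333
Σ_{t=1}^{5}(y_t−ȳ)(y_{t+1}−ȳ) = -101.4311
γ_1 = -101.4311 / 6 = -16.905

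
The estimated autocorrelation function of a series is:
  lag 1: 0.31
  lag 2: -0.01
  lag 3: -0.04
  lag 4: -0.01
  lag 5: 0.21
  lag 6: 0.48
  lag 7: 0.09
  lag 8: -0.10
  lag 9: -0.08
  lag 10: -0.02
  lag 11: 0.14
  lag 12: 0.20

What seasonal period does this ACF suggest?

The largest autocorrelation is r_6 = 0.48; the remaining lags stay at or below 0.31.
The dominant spike at lag 6 indicates a seasonal period of 6.

6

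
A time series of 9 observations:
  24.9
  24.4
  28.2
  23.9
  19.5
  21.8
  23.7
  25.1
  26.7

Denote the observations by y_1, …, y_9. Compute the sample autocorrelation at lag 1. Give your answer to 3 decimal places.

Mean ȳ = (24.9 + 24.4 + 28.2 + 23.9 + 19.5 + 21.8 + 23.7 + 25.1 + 26.7)/9 = 24.2444
Numerator Σ_{t=1}^{8}(y_t−ȳ)(y_{t+1}−ȳ) = 15.5525
Denominator Σ(y_t−ȳ)² = 51.7622
r_1 = 15.5525 / 51.7622 = 0.300

0.300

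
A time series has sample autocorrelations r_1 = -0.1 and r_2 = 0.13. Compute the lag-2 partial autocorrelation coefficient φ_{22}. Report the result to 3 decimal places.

φ_{22} = (r_2 − r_1²) / (1 − r_1²)
r_1² = (-0.1)² = 0.01
Numerator = 0.13 − 0.0100 = 0.1200; denominator = 1 − 0.0100 = 0.9900
φ_{22} = 0.1200 / 0.9900 = 0.121

0.121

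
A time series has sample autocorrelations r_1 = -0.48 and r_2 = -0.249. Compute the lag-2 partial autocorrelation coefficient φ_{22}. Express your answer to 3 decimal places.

φ_{22} = (r_2 − r_1²) / (1 − r_1²)
r_1² = (-0.48)² = 0.2304
Numerator = -0.249 − 0.2304 = -0.4794; denominator = 1 − 0.2304 = 0.7696
φ_{22} = -0.4794 / 0.7696 = -0.623

-0.623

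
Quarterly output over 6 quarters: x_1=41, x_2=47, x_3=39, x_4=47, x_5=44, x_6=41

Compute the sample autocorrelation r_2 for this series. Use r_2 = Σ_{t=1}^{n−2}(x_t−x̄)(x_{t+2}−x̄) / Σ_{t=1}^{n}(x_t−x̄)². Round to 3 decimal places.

0.210

Mean x̄ = (41 + 47 + 39 + 47 + 44 + 41)/6 = 43.1667
Deviations from mean: -2.1667, 3.8333, -4.1667, 3.8333, 0.8333, -2.1667
Σ(x_t−x̄)(x_{t+2}−x̄) = (9.0278) + (14.6944) + (-3.4722) + (-8.3056) = 11.9444
Denominator Σ(x_t−x̄)² = 56.8333
r_2 = 11.9444 / 56.8333 = 0.210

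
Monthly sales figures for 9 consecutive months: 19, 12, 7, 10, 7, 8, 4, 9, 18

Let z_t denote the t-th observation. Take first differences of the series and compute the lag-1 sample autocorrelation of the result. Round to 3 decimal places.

0.133

First differences Δz: -7, -5, 3, -3, 1, -4, 5, 9
Mean of differences = -0.1250
Numerator Σ(Δz_t−Δz̄)(Δz_{t+1}−Δz̄) = 28.6094
Denominator Σ(Δz_t−Δz̄)² = 214.8750
r_1(Δz) = 28.6094 / 214.8750 = 0.133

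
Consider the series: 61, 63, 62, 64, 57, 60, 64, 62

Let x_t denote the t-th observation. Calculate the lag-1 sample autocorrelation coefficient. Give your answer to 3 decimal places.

Mean x̄ = (61 + 63 + 62 + 64 + 57 + 60 + 64 + 62)/8 = 61.6250
Σ(x_t−x̄)(x_{t+1}−x̄) = (-0.8594) + (0.5156) + (0.8906) + (-10.9844) + (7.5156) + (-3.8594) + (0.8906) = -5.8906
Denominator Σ(x_t−x̄)² = 37.8750
r_1 = -5.8906 / 37.8750 = -0.156

-0.156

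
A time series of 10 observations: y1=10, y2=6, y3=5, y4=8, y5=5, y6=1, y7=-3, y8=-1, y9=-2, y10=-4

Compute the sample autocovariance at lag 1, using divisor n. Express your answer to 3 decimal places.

13.125

Mean ȳ = (10 + 6 + 5 + 8 + 5 + 1 − 3 − 1 − 2 − 4)/10 = 2.5000
Σ_{t=1}^{9}(y_t−ȳ)(y_{t+1}−ȳ) = 131.2500
γ_1 = 131.2500 / 10 = 13.125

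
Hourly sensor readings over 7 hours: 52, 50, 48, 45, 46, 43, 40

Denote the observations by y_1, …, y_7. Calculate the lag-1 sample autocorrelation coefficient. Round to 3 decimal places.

0.467

Mean ȳ = (52 + 50 + 48 + 45 + 46 + 43 + 40)/7 = 46.2857
Deviations from mean: 5.7143, 3.7143, 1.7143, -1.2857, -0.2857, -3.2857, -6.2857
Numerator Σ_{t=1}^{6}(y_t−ȳ)(y_{t+1}−ȳ) = 47.3469
Denominator Σ(y_t−ȳ)² = 101.4286
r_1 = 47.3469 / 101.4286 = 0.467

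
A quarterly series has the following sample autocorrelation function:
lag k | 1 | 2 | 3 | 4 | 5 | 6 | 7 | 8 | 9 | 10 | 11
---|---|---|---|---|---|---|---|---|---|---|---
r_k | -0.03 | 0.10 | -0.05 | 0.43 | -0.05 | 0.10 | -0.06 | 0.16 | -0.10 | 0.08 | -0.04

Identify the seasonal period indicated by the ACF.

The largest autocorrelation is r_4 = 0.43, with a weaker echo at lag 8 (0.16); the remaining lags stay at or below 0.10.
The dominant spike at lag 4 indicates a seasonal period of 4.

4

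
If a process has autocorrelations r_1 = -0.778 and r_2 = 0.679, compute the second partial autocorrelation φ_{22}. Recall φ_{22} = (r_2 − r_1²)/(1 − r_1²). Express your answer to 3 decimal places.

φ_{22} = (r_2 − r_1²) / (1 − r_1²)
r_1² = (-0.778)² = 0.605284
Numerator = 0.679 − 0.6053 = 0.0737; denominator = 1 − 0.6053 = 0.3947
φ_{22} = 0.0737 / 0.3947 = 0.187

0.187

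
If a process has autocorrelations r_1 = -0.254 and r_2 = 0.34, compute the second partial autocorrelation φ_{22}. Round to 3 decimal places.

0.294

φ_{22} = (r_2 − r_1²) / (1 − r_1²)
r_1² = (-0.254)² = 0.064516
Numerator = 0.34 − 0.0645 = 0.2755; denominator = 1 − 0.0645 = 0.9355
φ_{22} = 0.2755 / 0.9355 = 0.294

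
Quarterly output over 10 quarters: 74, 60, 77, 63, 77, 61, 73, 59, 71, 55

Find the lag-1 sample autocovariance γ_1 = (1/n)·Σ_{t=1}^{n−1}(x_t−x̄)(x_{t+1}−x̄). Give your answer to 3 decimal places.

Mean x̄ = (74 + 60 + 77 + 63 + 77 + 61 + 73 + 59 + 71 + 55)/10 = 67.0000
Σ_{t=1}^{9}(x_t−x̄)(x_{t+1}−x̄) = -423.0000
γ_1 = -423.0000 / 10 = -42.300

-42.300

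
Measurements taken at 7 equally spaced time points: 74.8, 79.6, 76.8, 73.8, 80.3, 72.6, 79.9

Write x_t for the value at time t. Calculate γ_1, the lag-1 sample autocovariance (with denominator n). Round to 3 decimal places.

-6.256

Mean x̄ = (74.8 + 79.6 + 76.8 + 73.8 + 80.3 + 72.6 + 79.9)/7 = 76.8286
Σ_{t=1}^{6}(x_t−x̄)(x_{t+1}−x̄) = -43.7951
γ_1 = -43.7951 / 7 = -6.256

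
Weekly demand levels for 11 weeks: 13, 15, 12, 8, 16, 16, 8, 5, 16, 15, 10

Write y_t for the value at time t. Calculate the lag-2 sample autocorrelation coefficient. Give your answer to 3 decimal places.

-0.768

Mean ȳ = (13 + 15 + 12 + 8 + 16 + 16 + 8 + 5 + 16 + 15 + 10)/11 = 12.1818
Numerator Σ_{t=1}^{9}(y_t−ȳ)(y_{t+2}−ȳ) = -116.5207
Denominator Σ(y_t−ȳ)² = 151.6364
r_2 = -116.5207 / 151.6364 = -0.768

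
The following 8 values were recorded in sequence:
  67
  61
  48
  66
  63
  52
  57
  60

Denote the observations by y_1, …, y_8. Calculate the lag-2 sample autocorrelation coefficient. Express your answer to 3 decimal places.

Mean ȳ = (67 + 61 + 48 + 66 + 63 + 52 + 57 + 60)/8 = 59.2500
Deviations from mean: 7.7500, 1.7500, -11.2500, 6.7500, 3.7500, -7.2500, -2.2500, 0.7500
Σ(y_t−ȳ)(y_{t+2}−ȳ) = (-87.1875) + (11.8125) + (-42.1875) + (-48.9375) + (-8.4375) + (-5.4375) = -180.3750
Denominator Σ(y_t−ȳ)² = 307.5000
r_2 = -180.3750 / 307.5000 = -0.587

-0.587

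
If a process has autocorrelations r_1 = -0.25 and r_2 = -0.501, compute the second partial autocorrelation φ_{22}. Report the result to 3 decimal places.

-0.601

φ_{22} = (r_2 − r_1²) / (1 − r_1²)
r_1² = (-0.25)² = 0.0625
Numerator = -0.501 − 0.0625 = -0.5635; denominator = 1 − 0.0625 = 0.9375
φ_{22} = -0.5635 / 0.9375 = -0.601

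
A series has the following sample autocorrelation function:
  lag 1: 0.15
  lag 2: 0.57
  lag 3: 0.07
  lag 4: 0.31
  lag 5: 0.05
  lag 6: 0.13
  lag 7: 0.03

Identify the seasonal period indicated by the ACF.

2

The largest autocorrelation is r_2 = 0.57, with a weaker echo at lag 4 (0.31); the remaining lags stay at or below 0.15.
The dominant spike at lag 2 indicates a seasonal period of 2.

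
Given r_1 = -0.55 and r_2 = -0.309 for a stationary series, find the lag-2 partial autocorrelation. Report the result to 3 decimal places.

-0.877

φ_{22} = (r_2 − r_1²) / (1 − r_1²)
r_1² = (-0.55)² = 0.3025
Numerator = -0.309 − 0.3025 = -0.6115; denominator = 1 − 0.3025 = 0.6975
φ_{22} = -0.6115 / 0.6975 = -0.877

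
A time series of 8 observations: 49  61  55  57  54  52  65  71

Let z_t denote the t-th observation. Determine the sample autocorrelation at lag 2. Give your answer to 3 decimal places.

Mean z̄ = (49 + 61 + 55 + 57 + 54 + 52 + 65 + 71)/8 = 58.0000
Σ(z_t−z̄)(z_{t+2}−z̄) = (27.0000) + (-3.0000) + (12.0000) + (6.0000) + (-28.0000) + (-78.0000) = -64.0000
Denominator Σ(z_t−z̄)² = 370.0000
r_2 = -64.0000 / 370.0000 = -0.173

-0.173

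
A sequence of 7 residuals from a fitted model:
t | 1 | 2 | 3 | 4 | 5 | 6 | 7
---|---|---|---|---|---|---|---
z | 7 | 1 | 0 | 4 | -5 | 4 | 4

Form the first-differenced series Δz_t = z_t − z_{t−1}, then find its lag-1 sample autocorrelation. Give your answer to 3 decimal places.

-0.533

First differences Δz: -6, -1, 4, -9, 9, 0
Mean of differences = -0.5000
Numerator Σ(Δz_t−Δz̄)(Δz_{t+1}−Δz̄) = -113.7500
Denominator Σ(Δz_t−Δz̄)² = 213.5000
r_1(Δz) = -113.7500 / 213.5000 = -0.533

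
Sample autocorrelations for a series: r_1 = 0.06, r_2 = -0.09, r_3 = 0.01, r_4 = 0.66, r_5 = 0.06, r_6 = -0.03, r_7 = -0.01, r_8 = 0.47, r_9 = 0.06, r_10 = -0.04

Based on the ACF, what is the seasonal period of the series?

The largest autocorrelation is r_4 = 0.66, with a weaker echo at lag 8 (0.47); the remaining lags stay at or below 0.06.
The dominant spike at lag 4 indicates a seasonal period of 4.

4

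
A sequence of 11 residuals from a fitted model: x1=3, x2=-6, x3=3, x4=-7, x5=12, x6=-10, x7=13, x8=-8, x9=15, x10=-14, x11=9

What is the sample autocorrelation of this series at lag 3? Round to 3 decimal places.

Mean x̄ = (3 − 6 + 3 − 7 + 12 − 10 + 13 − 8 + 15 − 14 + 9)/11 = 0.9091
Numerator Σ_{t=1}^{8}(x_t−x̄)(x_{t+3}−x̄) = -716.4793
Denominator Σ(x_t−x̄)² = 1072.9091
r_3 = -716.4793 / 1072.9091 = -0.668

-0.668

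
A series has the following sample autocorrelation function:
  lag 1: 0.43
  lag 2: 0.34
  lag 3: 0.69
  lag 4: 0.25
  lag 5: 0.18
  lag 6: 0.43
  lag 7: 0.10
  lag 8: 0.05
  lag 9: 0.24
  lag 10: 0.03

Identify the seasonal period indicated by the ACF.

3

The largest autocorrelation is r_3 = 0.69; the remaining lags stay at or below 0.43. The elevated value at lag 1 (0.43), dropping to 0.34 at lag 2, reflects decaying short-term dependence rather than seasonality.
The dominant spike at lag 3 indicates a seasonal period of 3.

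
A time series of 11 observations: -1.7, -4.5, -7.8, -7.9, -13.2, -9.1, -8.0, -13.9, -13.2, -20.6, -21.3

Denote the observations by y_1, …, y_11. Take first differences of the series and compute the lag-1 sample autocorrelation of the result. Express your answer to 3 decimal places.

First differences Δy: -2.8, -3.3, -0.1, -5.3, 4.1, 1.1, -5.9, 0.7, -7.4, -0.7
Mean of differences = -1.9600
Numerator Σ(Δy_t−Δȳ)(Δy_{t+1}−Δȳ) = -53.1376
Denominator Σ(Δy_t−Δȳ)² = 116.9840
r_1(Δy) = -53.1376 / 116.9840 = -0.454

-0.454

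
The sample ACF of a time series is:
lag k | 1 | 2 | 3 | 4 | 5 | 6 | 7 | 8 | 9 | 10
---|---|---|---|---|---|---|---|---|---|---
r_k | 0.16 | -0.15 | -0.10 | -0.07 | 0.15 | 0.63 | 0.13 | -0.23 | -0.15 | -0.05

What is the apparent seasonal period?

The largest autocorrelation is r_6 = 0.63; the remaining lags stay at or below 0.16.
The dominant spike at lag 6 indicates a seasonal period of 6.

6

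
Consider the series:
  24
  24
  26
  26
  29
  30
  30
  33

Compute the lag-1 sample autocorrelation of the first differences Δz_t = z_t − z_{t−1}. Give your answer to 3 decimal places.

-0.557

First differences Δz: 0, 2, 0, 3, 1, 0, 3
Mean of differences = 1.2857
Numerator Σ(Δz_t−Δz̄)(Δz_{t+1}−Δz̄) = -6.3673
Denominator Σ(Δz_t−Δz̄)² = 11.4286
r_1(Δz) = -6.3673 / 11.4286 = -0.557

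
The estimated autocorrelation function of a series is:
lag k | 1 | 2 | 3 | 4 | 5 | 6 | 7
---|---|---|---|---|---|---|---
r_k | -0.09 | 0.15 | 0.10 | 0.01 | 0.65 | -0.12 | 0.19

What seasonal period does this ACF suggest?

The largest autocorrelation is r_5 = 0.65; the remaining lags stay at or below 0.19.
The dominant spike at lag 5 indicates a seasonal period of 5.

5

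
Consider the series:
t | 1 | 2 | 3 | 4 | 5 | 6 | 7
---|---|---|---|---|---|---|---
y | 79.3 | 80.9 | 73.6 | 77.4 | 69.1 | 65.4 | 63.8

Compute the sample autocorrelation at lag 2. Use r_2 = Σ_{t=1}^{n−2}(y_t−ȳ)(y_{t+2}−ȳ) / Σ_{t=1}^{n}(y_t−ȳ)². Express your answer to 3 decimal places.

Mean ȳ = (79.3 + 80.9 + 73.6 + 77.4 + 69.1 + 65.4 + 63.8)/7 = 72.7857
Numerator Σ_{t=1}^{5}(y_t−ȳ)(y_{t+2}−ȳ) = 38.7839
Denominator Σ(y_t−ȳ)² = 279.1086
r_2 = 38.7839 / 279.1086 = 0.139

0.139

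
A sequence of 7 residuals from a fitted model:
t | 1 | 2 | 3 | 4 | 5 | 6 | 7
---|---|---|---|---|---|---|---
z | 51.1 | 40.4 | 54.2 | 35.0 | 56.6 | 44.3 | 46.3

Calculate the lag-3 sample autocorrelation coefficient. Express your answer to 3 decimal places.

-0.353

Mean z̄ = (51.1 + 40.4 + 54.2 + 35.0 + 56.6 + 44.3 + 46.3)/7 = 46.8429
Deviations from mean: 4.2571, -6.4429, 7.3571, -11.8429, 9.7571, -2.5429, -0.5429
Numerator Σ_{t=1}^{4}(z_t−z̄)(z_{t+3}−z̄) = -125.5598
Denominator Σ(z_t−z̄)² = 355.9771
r_3 = -125.5598 / 355.9771 = -0.353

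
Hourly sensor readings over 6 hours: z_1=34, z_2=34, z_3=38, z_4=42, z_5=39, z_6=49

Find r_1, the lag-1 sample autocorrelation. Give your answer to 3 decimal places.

0.175

Mean z̄ = (34 + 34 + 38 + 42 + 39 + 49)/6 = 39.3333
Deviations from mean: -5.3333, -5.3333, -1.3333, 2.6667, -0.3333, 9.6667
Numerator Σ_{t=1}^{5}(z_t−z̄)(z_{t+1}−z̄) = 27.8889
Denominator Σ(z_t−z̄)² = 159.3333
r_1 = 27.8889 / 159.3333 = 0.175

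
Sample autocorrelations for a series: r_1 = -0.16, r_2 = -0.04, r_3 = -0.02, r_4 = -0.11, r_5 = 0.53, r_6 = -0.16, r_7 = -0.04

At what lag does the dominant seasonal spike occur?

The largest autocorrelation is r_5 = 0.53; the remaining lags stay at or below -0.02.
The dominant spike at lag 5 indicates a seasonal period of 5.

5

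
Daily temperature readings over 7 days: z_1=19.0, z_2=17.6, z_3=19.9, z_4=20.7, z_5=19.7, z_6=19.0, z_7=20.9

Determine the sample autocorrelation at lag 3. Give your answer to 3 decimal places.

Mean z̄ = (19.0 + 17.6 + 19.9 + 20.7 + 19.7 + 19.0 + 20.9)/7 = 19.5429
Deviations from mean: -0.5429, -1.9429, 0.3571, 1.1571, 0.1571, -0.5429, 1.3571
Numerator Σ_{t=1}^{4}(z_t−z̄)(z_{t+3}−z̄) = 0.4431
Denominator Σ(z_t−z̄)² = 7.6971
r_3 = 0.4431 / 7.6971 = 0.058

0.058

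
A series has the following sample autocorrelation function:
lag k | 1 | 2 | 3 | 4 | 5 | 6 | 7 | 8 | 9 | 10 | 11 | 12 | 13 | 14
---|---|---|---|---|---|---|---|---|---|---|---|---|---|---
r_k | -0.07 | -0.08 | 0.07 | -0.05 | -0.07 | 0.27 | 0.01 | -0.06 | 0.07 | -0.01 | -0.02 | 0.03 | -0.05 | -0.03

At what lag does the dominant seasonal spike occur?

The largest autocorrelation is r_6 = 0.27; the remaining lags stay at or below 0.07.
The dominant spike at lag 6 indicates a seasonal period of 6.

6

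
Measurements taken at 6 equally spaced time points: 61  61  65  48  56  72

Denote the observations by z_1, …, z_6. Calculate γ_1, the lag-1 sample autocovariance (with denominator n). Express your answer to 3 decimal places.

Mean z̄ = (61 + 61 + 65 + 48 + 56 + 72)/6 = 60.5000
Σ_{t=1}^{5}(z_t−z̄)(z_{t+1}−z̄) = -49.2500
γ_1 = -49.2500 / 6 = -8.208

-8.208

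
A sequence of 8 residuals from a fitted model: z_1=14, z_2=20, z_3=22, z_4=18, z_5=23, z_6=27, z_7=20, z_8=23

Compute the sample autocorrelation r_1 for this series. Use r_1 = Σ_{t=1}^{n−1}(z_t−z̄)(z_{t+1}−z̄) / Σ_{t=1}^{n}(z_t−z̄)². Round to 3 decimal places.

Mean z̄ = (14 + 20 + 22 + 18 + 23 + 27 + 20 + 23)/8 = 20.8750
Σ(z_t−z̄)(z_{t+1}−z̄) = (6.0156) + (-0.9844) + (-3.2344) + (-6.1094) + (13.0156) + (-5.3594) + (-1.8594) = 1.4844
Denominator Σ(z_t−z̄)² = 104.8750
r_1 = 1.4844 / 104.8750 = 0.014

0.014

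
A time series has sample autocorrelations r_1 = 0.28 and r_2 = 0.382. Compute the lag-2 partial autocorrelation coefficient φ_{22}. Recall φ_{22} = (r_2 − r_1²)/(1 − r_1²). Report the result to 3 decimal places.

0.329

φ_{22} = (r_2 − r_1²) / (1 − r_1²)
r_1² = (0.28)² = 0.0784
Numerator = 0.382 − 0.0784 = 0.3036; denominator = 1 − 0.0784 = 0.9216
φ_{22} = 0.3036 / 0.9216 = 0.329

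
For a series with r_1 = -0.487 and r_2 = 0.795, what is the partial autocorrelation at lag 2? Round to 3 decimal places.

0.731

φ_{22} = (r_2 − r_1²) / (1 − r_1²)
r_1² = (-0.487)² = 0.237169
Numerator = 0.795 − 0.2372 = 0.5578; denominator = 1 − 0.2372 = 0.7628
φ_{22} = 0.5578 / 0.7628 = 0.731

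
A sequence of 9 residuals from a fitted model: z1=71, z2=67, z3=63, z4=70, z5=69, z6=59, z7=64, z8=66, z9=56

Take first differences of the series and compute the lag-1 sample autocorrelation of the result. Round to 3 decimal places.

First differences Δz: -4, -4, 7, -1, -10, 5, 2, -10
Mean of differences = -1.8750
Numerator Σ(Δz_t−Δz̄)(Δz_{t+1}−Δz̄) = -74.3906
Denominator Σ(Δz_t−Δz̄)² = 282.8750
r_1(Δz) = -74.3906 / 282.8750 = -0.263

-0.263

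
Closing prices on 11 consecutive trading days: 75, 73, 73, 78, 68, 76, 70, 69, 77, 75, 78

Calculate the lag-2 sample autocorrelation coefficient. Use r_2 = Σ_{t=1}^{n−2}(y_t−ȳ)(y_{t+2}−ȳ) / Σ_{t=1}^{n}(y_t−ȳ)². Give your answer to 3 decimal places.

Mean ȳ = (75 + 73 + 73 + 78 + 68 + 76 + 70 + 69 + 77 + 75 + 78)/11 = 73.8182
Numerator Σ_{t=1}^{9}(y_t−ȳ)(y_{t+2}−ȳ) = 16.6612
Denominator Σ(y_t−ȳ)² = 125.6364
r_2 = 16.6612 / 125.6364 = 0.133

0.133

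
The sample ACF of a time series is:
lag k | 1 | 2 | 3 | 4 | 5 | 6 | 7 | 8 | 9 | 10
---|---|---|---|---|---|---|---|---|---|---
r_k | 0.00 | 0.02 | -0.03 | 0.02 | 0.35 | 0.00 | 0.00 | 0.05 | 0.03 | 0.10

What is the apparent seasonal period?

The largest autocorrelation is r_5 = 0.35; the remaining lags stay at or below 0.10.
The dominant spike at lag 5 indicates a seasonal period of 5.

5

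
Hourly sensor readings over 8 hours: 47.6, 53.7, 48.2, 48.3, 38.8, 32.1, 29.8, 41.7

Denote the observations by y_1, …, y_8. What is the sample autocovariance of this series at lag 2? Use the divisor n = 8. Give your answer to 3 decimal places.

Mean ȳ = (47.6 + 53.7 + 48.2 + 48.3 + 38.8 + 32.1 + 29.8 + 41.7)/8 = 42.5250
Deviations: 5.0750, 11.1750, 5.6750, 5.7750, -3.7250, -10.4250, -12.7250, -0.8250
Σ_{t=1}^{6}(y_t−ȳ)(y_{t+2}−ȳ) = 67.9938
γ_2 = 67.9938 / 8 = 8.499

8.499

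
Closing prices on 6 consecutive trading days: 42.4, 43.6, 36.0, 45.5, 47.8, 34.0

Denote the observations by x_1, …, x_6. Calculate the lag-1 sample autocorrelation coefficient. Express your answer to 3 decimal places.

Mean x̄ = (42.4 + 43.6 + 36.0 + 45.5 + 47.8 + 34.0)/6 = 41.5500
Numerator Σ_{t=1}^{5}(x_t−x̄)(x_{t+1}−x̄) = -54.0575
Denominator Σ(x_t−x̄)² = 147.3950
r_1 = -54.0575 / 147.3950 = -0.367

-0.367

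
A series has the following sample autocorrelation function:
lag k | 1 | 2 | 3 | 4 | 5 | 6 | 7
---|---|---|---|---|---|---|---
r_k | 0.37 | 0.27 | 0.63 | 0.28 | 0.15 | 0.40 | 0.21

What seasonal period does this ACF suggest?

3

The largest autocorrelation is r_3 = 0.63, with a weaker echo at lag 6 (0.40); the remaining lags stay at or below 0.37. The elevated value at lag 1 (0.37), dropping to 0.27 at lag 2, reflects decaying short-term dependence rather than seasonality.
The dominant spike at lag 3 indicates a seasonal period of 3.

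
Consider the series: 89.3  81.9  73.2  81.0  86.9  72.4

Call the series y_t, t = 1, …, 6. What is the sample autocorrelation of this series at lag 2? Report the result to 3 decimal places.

Mean ȳ = (89.3 + 81.9 + 73.2 + 81.0 + 86.9 + 72.4)/6 = 80.7833
Deviations from mean: 8.5167, 1.1167, -7.5833, 0.2167, 6.1167, -8.3833
Numerator Σ_{t=1}^{4}(y_t−ȳ)(y_{t+2}−ȳ) = -112.5439
Denominator Σ(y_t−ȳ)² = 239.0283
r_2 = -112.5439 / 239.0283 = -0.471

-0.471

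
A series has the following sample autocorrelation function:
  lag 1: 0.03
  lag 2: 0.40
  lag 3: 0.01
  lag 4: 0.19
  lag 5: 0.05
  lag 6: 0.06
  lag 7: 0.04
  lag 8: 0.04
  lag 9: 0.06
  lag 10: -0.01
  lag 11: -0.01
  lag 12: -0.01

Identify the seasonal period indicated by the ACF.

2

The largest autocorrelation is r_2 = 0.40, with a weaker echo at lag 4 (0.19); the remaining lags stay at or below 0.06.
The dominant spike at lag 2 indicates a seasonal period of 2.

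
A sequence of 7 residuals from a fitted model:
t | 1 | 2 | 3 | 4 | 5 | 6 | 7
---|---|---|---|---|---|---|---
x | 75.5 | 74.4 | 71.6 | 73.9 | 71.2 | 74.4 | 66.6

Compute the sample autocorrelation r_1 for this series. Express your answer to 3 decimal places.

Mean x̄ = (75.5 + 74.4 + 71.6 + 73.9 + 71.2 + 74.4 + 66.6)/7 = 72.5143
Σ(x_t−x̄)(x_{t+1}−x̄) = (5.6302) + (-1.7241) + (-1.2669) + (-1.8212) + (-2.4784) + (-11.1527) = -12.8131
Denominator Σ(x_t−x̄)² = 55.4886
r_1 = -12.8131 / 55.4886 = -0.231

-0.231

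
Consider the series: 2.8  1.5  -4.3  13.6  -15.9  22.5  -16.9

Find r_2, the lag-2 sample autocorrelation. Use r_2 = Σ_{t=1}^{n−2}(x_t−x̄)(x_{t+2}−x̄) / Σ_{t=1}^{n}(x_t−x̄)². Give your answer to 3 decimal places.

Mean x̄ = (2.8 + 1.5 − 4.3 + 13.6 − 15.9 + 22.5 − 16.9)/7 = 0.4714
Deviations from mean: 2.3286, 1.0286, -4.7714, 13.1286, -16.3714, 22.0286, -17.3714
Numerator Σ_{t=1}^{5}(x_t−x̄)(x_{t+2}−x̄) = 654.1069
Denominator Σ(x_t−x̄)² = 1256.6543
r_2 = 654.1069 / 1256.6543 = 0.521

0.521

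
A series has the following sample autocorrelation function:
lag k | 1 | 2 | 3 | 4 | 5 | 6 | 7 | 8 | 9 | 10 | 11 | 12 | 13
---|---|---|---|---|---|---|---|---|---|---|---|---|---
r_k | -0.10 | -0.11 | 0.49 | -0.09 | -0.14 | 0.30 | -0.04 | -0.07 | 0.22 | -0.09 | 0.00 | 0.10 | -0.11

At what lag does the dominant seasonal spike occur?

The largest autocorrelation is r_3 = 0.49, with weaker echoes at lags 6 (0.30) and 9 (0.22); the remaining lags stay at or below 0.10.
The dominant spike at lag 3 indicates a seasonal period of 3.

3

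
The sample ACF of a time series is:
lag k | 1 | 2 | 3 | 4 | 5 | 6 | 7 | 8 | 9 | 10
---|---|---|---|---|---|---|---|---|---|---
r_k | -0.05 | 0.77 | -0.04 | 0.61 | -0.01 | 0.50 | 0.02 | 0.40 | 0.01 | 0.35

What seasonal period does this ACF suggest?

2

The largest autocorrelation is r_2 = 0.77, with weaker echoes at lags 4 (0.61), 6 (0.50), 8 (0.40) and 10 (0.35); the remaining lags stay at or below 0.02.
The dominant spike at lag 2 indicates a seasonal period of 2.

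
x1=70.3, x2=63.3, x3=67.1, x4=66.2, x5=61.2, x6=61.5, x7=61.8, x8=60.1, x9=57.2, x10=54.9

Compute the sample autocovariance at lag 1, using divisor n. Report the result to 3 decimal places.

Mean x̄ = (70.3 + 63.3 + 67.1 + 66.2 + 61.2 + 61.5 + 61.8 + 60.1 + 57.2 + 54.9)/10 = 62.3600
Σ_{t=1}^{9}(x_t−x̄)(x_{t+1}−x̄) = 78.5664
γ_1 = 78.5664 / 10 = 7.857

7.857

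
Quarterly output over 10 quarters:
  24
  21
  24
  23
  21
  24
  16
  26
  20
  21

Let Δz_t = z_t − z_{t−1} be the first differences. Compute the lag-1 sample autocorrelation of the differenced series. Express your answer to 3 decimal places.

First differences Δz: -3, 3, -1, -2, 3, -8, 10, -6, 1
Mean of differences = -0.3333
Numerator Σ(Δz_t−Δz̄)(Δz_{t+1}−Δz̄) = -186.4444
Denominator Σ(Δz_t−Δz̄)² = 232.0000
r_1(Δz) = -186.4444 / 232.0000 = -0.804

-0.804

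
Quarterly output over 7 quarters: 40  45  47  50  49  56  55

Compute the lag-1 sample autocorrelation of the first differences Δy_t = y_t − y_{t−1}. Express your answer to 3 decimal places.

First differences Δy: 5, 2, 3, -1, 7, -1
Mean of differences = 2.5000
Numerator Σ(Δy_t−Δȳ)(Δy_{t+1}−Δȳ) = -34.7500
Denominator Σ(Δy_t−Δȳ)² = 51.5000
r_1(Δy) = -34.7500 / 51.5000 = -0.675

-0.675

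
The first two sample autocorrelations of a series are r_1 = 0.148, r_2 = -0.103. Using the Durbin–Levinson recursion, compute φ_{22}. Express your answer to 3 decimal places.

-0.128

φ_{22} = (r_2 − r_1²) / (1 − r_1²)
r_1² = (0.148)² = 0.021904
Numerator = -0.103 − 0.0219 = -0.1249; denominator = 1 − 0.0219 = 0.9781
φ_{22} = -0.1249 / 0.9781 = -0.128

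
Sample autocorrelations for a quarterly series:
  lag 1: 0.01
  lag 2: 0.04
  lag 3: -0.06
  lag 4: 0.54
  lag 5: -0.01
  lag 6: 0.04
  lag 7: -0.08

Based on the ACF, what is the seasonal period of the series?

The largest autocorrelation is r_4 = 0.54; the remaining lags stay at or below 0.04.
The dominant spike at lag 4 indicates a seasonal period of 4.

4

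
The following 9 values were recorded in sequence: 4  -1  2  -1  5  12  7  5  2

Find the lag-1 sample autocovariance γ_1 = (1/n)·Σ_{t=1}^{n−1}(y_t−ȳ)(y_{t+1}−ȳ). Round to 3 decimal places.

Mean ȳ = (4 − 1 + 2 − 1 + 5 + 12 + 7 + 5 + 2)/9 = 3.8889
Σ_{t=1}^{8}(y_t−ȳ)(y_{t+1}−ȳ) = 48.0988
γ_1 = 48.0988 / 9 = 5.344

5.344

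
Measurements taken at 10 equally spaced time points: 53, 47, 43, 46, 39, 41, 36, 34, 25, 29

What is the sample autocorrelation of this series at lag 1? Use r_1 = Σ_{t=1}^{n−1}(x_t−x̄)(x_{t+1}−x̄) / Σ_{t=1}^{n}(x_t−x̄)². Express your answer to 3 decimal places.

0.594

Mean x̄ = (53 + 47 + 43 + 46 + 39 + 41 + 36 + 34 + 25 + 29)/10 = 39.3000
Numerator Σ_{t=1}^{9}(x_t−x̄)(x_{t+1}−x̄) = 391.2100
Denominator Σ(x_t−x̄)² = 658.1000
r_1 = 391.2100 / 658.1000 = 0.594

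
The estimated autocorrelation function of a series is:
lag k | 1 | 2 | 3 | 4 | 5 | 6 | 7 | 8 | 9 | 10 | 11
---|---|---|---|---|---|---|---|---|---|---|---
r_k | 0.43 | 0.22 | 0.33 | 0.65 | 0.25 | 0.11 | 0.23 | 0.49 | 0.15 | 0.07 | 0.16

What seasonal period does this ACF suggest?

The largest autocorrelation is r_4 = 0.65, with a weaker echo at lag 8 (0.49); the remaining lags stay at or below 0.43. The elevated value at lag 1 (0.43), dropping to 0.22 at lag 2, reflects decaying short-term dependence rather than seasonality.
The dominant spike at lag 4 indicates a seasonal period of 4.

4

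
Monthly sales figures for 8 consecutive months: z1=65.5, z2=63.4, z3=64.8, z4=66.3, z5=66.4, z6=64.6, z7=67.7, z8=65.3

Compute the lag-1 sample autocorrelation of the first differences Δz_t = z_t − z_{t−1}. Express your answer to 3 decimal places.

-0.506

First differences Δz: -2.1, 1.4, 1.5, 0.1, -1.8, 3.1, -2.4
Mean of differences = -0.0286
Numerator Σ(Δz_t−Δz̄)(Δz_{t+1}−Δz̄) = -13.7680
Denominator Σ(Δz_t−Δz̄)² = 27.2343
r_1(Δz) = -13.7680 / 27.2343 = -0.506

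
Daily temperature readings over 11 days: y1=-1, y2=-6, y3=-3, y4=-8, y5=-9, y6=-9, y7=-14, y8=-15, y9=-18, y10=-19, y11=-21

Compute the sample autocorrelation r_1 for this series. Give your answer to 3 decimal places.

Mean ȳ = (-1 − 6 − 3 − 8 − 9 − 9 − 14 − 15 − 18 − 19 − 21)/11 = -11.1818
Numerator Σ_{t=1}^{10}(y_t−ȳ)(y_{t+1}−ȳ) = 293.6033
Denominator Σ(y_t−ȳ)² = 443.6364
r_1 = 293.6033 / 443.6364 = 0.662

0.662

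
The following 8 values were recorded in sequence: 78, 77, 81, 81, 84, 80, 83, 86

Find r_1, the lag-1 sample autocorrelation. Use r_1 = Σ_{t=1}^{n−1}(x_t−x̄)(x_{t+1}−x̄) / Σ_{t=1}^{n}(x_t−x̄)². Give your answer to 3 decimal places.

Mean x̄ = (78 + 77 + 81 + 81 + 84 + 80 + 83 + 86)/8 = 81.2500
Deviations from mean: -3.2500, -4.2500, -0.2500, -0.2500, 2.7500, -1.2500, 1.7500, 4.7500
Σ(x_t−x̄)(x_{t+1}−x̄) = (13.8125) + (1.0625) + (0.0625) + (-0.6875) + (-3.4375) + (-2.1875) + (8.3125) = 16.9375
Denominator Σ(x_t−x̄)² = 63.5000
r_1 = 16.9375 / 63.5000 = 0.267

0.267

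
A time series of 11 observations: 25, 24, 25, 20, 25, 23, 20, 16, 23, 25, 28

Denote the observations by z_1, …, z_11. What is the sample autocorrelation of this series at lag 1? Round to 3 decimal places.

Mean z̄ = (25 + 24 + 25 + 20 + 25 + 23 + 20 + 16 + 23 + 25 + 28)/11 = 23.0909
Numerator Σ_{t=1}^{10}(z_t−z̄)(z_{t+1}−z̄) = 23.5372
Denominator Σ(z_t−z̄)² = 108.9091
r_1 = 23.5372 / 108.9091 = 0.216

0.216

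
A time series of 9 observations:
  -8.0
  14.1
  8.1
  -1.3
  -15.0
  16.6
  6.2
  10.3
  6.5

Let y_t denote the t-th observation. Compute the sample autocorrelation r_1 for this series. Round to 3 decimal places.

Mean ȳ = (-8.0 + 14.1 + 8.1 − 1.3 − 15.0 + 16.6 + 6.2 + 10.3 + 6.5)/9 = 4.1667
Numerator Σ_{t=1}^{8}(y_t−ȳ)(y_{t+1}−ȳ) = -184.7511
Denominator Σ(y_t−ȳ)² = 861.2000
r_1 = -184.7511 / 861.2000 = -0.215

-0.215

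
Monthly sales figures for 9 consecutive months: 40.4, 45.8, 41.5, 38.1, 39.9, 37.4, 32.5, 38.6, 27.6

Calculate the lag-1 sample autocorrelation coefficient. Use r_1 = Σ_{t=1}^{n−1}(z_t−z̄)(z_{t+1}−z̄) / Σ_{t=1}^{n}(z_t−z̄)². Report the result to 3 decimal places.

0.178

Mean z̄ = (40.4 + 45.8 + 41.5 + 38.1 + 39.9 + 37.4 + 32.5 + 38.6 + 27.6)/9 = 37.9778
Numerator Σ_{t=1}^{8}(z_t−z̄)(z_{t+1}−z̄) = 39.3528
Denominator Σ(z_t−z̄)² = 221.5956
r_1 = 39.3528 / 221.5956 = 0.178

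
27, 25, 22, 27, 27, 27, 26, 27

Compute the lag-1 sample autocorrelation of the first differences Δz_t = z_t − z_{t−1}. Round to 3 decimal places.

-0.250

First differences Δz: -2, -3, 5, 0, 0, -1, 1
Mean of differences = 0.0000
Numerator Σ(Δz_t−Δz̄)(Δz_{t+1}−Δz̄) = -10.0000
Denominator Σ(Δz_t−Δz̄)² = 40.0000
r_1(Δz) = -10.0000 / 40.0000 = -0.250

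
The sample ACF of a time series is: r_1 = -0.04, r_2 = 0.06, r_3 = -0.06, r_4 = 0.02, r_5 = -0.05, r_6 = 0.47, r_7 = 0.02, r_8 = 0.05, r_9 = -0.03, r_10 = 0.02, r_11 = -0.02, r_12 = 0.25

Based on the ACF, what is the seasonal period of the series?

The largest autocorrelation is r_6 = 0.47, with a weaker echo at lag 12 (0.25); the remaining lags stay at or below 0.06.
The dominant spike at lag 6 indicates a seasonal period of 6.

6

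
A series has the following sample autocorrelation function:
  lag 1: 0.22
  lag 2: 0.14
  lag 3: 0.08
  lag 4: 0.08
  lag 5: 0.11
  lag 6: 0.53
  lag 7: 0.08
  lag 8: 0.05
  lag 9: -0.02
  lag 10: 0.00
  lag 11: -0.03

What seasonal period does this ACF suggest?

6

The largest autocorrelation is r_6 = 0.53; the remaining lags stay at or below 0.22. The elevated value at lag 1 (0.22), dropping to 0.14 at lag 2, reflects decaying short-term dependence rather than seasonality.
The dominant spike at lag 6 indicates a seasonal period of 6.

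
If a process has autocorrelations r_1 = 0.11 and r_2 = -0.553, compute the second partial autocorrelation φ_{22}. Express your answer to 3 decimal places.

φ_{22} = (r_2 − r_1²) / (1 − r_1²)
r_1² = (0.11)² = 0.0121
Numerator = -0.553 − 0.0121 = -0.5651; denominator = 1 − 0.0121 = 0.9879
φ_{22} = -0.5651 / 0.9879 = -0.572

-0.572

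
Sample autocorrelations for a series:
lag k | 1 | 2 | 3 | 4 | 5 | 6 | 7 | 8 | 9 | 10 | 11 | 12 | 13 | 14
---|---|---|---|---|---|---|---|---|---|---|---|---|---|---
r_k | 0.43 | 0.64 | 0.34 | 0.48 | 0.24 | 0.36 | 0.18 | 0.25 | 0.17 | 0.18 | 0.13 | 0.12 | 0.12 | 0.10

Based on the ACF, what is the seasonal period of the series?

The largest autocorrelation is r_2 = 0.64, with a weaker echo at lag 4 (0.48); the remaining lags stay at or below 0.43.
The dominant spike at lag 2 indicates a seasonal period of 2.

2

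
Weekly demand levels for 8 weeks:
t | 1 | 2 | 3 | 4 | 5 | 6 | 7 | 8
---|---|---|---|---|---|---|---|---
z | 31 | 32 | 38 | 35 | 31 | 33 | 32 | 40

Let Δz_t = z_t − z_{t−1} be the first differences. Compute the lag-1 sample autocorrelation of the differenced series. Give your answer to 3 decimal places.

-0.165

First differences Δz: 1, 6, -3, -4, 2, -1, 8
Mean of differences = 1.2857
Numerator Σ(Δz_t−Δz̄)(Δz_{t+1}−Δz̄) = -19.6531
Denominator Σ(Δz_t−Δz̄)² = 119.4286
r_1(Δz) = -19.6531 / 119.4286 = -0.165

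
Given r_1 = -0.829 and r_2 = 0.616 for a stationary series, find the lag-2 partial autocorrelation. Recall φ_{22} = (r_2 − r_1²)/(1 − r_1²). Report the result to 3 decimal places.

φ_{22} = (r_2 − r_1²) / (1 − r_1²)
r_1² = (-0.829)² = 0.687241
Numerator = 0.616 − 0.6872 = -0.0712; denominator = 1 − 0.6872 = 0.3128
φ_{22} = -0.0712 / 0.3128 = -0.228

-0.228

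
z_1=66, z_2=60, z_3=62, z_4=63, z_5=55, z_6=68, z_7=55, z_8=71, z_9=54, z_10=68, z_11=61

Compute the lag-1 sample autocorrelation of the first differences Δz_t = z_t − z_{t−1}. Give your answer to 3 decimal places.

First differences Δz: -6, 2, 1, -8, 13, -13, 16, -17, 14, -7
Mean of differences = -0.5000
Numerator Σ(Δz_t−Δz̄)(Δz_{t+1}−Δz̄) = -1103.2500
Denominator Σ(Δz_t−Δz̄)² = 1230.5000
r_1(Δz) = -1103.2500 / 1230.5000 = -0.897

-0.897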